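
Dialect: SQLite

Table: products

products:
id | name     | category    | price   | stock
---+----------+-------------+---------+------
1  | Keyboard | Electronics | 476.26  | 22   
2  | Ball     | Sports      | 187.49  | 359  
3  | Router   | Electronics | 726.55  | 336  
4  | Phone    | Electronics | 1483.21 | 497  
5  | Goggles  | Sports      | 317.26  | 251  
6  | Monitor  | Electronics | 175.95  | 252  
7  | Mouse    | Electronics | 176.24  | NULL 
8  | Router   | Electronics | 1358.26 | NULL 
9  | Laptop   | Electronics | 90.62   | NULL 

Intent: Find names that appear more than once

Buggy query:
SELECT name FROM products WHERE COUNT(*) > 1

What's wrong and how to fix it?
Bug: WHERE can't reference COUNT(*); aggregates are computed after WHERE

Fix: GROUP BY name, then filter groups with HAVING COUNT(*) > 1

Corrected query:
SELECT name FROM products GROUP BY name HAVING COUNT(*) > 1

Result:
name  
------
Router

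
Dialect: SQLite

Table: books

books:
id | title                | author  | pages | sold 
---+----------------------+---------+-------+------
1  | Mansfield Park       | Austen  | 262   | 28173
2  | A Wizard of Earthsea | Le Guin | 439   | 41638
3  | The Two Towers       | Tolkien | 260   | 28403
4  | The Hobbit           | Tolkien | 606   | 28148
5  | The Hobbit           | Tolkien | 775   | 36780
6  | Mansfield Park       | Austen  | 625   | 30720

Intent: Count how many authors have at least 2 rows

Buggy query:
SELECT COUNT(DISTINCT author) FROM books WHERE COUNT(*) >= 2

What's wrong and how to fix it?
Bug: COUNT(*) cannot appear in WHERE; the per-group count doesn't exist yet

Fix: Group first with HAVING COUNT(*) >= 2, then COUNT the resulting groups

Corrected query:
SELECT COUNT(*) FROM (SELECT author FROM books GROUP BY author HAVING COUNT(*) >= 2)

Result:
COUNT(*)
--------
2       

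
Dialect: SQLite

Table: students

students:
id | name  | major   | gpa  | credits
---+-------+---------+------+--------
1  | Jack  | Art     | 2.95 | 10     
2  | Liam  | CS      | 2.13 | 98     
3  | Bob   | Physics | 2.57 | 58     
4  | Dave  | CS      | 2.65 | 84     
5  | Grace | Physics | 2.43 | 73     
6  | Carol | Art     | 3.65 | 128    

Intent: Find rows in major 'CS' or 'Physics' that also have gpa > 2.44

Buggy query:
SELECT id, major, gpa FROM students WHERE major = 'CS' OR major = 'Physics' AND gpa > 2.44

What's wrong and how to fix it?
Bug: AND binds tighter than OR, so this parses as major = 'CS' OR (major = 'Physics' AND gpa > 2.44)

Fix: Add parentheses around the OR so the AND applies to both alternatives

Corrected query:
SELECT id, major, gpa FROM students WHERE (major = 'CS' OR major = 'Physics') AND gpa > 2.44

Result:
id | major   | gpa 
---+---------+-----
3  | Physics | 2.57
4  | CS      | 2.65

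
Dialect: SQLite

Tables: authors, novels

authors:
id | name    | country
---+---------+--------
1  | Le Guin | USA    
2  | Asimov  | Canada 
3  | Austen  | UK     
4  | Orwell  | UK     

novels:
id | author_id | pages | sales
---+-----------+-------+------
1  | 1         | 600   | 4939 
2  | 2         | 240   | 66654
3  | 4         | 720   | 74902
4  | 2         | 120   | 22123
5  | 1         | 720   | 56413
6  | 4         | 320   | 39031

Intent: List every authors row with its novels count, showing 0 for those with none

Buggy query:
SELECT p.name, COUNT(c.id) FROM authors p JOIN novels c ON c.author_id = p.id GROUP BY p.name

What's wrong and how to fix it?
Bug: An inner join excludes parents with zero children

Fix: Use LEFT JOIN so parents without children still appear (COUNT(c.id) gives 0)

Corrected query:
SELECT p.name, COUNT(c.id) FROM authors p LEFT JOIN novels c ON c.author_id = p.id GROUP BY p.name

Result:
name    | COUNT(c.id)
--------+------------
Asimov  | 2          
Austen  | 0          
Le Guin | 2          
Orwell  | 2          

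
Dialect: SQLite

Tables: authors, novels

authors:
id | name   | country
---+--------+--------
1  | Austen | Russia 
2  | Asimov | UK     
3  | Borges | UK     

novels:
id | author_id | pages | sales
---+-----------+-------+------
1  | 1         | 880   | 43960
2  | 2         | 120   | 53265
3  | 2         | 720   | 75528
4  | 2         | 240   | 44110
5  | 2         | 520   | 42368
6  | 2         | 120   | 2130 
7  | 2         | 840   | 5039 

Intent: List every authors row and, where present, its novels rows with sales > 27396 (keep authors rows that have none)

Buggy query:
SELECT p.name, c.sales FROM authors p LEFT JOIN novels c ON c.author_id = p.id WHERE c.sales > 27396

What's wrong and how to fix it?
Bug: A WHERE condition on the right-hand table after LEFT JOIN drops unmatched parents

Fix: Move the right-table condition into the ON clause so unmatched parents are kept

Corrected query:
SELECT p.name, c.sales FROM authors p LEFT JOIN novels c ON c.author_id = p.id AND c.sales > 27396

Result:
name   | sales
-------+------
Austen | 43960
Asimov | 42368
Asimov | 44110
Asimov | 53265
Asimov | 75528
Borges | NULL 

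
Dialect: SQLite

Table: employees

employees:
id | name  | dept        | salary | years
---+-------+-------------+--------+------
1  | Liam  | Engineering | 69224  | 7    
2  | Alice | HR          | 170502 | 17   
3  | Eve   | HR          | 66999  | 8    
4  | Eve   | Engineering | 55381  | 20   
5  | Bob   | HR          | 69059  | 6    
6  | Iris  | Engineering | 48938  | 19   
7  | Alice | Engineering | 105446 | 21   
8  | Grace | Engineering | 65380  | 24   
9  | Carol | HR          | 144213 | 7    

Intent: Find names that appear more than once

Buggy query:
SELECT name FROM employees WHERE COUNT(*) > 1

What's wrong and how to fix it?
Bug: WHERE can't reference COUNT(*); aggregates are computed after WHERE

Fix: GROUP BY name, then filter groups with HAVING COUNT(*) > 1

Corrected query:
SELECT name FROM employees GROUP BY name HAVING COUNT(*) > 1

Result:
name 
-----
Alice
Eve  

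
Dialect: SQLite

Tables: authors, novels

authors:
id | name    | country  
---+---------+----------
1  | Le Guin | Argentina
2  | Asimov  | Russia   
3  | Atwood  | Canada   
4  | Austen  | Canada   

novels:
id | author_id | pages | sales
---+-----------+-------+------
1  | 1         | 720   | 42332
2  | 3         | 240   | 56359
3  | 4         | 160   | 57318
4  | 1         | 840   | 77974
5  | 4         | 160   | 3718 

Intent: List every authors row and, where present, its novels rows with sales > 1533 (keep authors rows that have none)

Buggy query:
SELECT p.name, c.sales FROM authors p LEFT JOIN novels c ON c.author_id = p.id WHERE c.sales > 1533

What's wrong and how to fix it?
Bug: A WHERE condition on the right-hand table after LEFT JOIN drops unmatched parents

Fix: Move the right-table condition into the ON clause so unmatched parents are kept

Corrected query:
SELECT p.name, c.sales FROM authors p LEFT JOIN novels c ON c.author_id = p.id AND c.sales > 1533

Result:
name    | sales
--------+------
Le Guin | 42332
Le Guin | 77974
Asimov  | NULL 
Atwood  | 56359
Austen  | 3718 
Austen  | 57318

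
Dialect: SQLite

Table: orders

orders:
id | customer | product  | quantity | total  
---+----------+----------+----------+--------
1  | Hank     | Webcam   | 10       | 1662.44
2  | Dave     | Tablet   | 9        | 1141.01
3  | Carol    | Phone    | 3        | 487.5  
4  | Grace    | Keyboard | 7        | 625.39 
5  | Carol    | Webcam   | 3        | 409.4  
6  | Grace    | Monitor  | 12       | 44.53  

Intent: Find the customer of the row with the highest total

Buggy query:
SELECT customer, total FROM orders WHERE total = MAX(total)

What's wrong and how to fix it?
Bug: MAX(total) is an aggregate and cannot be used directly in WHERE

Fix: Use a subquery: WHERE total = (SELECT MAX(total) FROM orders)

Corrected query:
SELECT customer, total FROM orders WHERE total = (SELECT MAX(total) FROM orders)

Result:
customer | total  
---------+--------
Hank     | 1662.44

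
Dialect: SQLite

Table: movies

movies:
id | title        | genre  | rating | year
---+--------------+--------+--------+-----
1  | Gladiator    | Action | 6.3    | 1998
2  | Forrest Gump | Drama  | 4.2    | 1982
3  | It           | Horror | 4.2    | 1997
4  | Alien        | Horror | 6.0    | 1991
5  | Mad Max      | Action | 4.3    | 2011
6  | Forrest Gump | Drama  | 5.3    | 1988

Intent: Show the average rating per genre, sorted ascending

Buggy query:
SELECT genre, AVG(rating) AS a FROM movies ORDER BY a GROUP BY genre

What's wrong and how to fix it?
Bug: ORDER BY appears before GROUP BY; SQL clause order requires GROUP BY first

Fix: Move ORDER BY to the end, after GROUP BY

Corrected query:
SELECT genre, AVG(rating) AS a FROM movies GROUP BY genre ORDER BY a

Result:
genre  | a   
-------+-----
Drama  | 4.75
Horror | 5.1 
Action | 5.3 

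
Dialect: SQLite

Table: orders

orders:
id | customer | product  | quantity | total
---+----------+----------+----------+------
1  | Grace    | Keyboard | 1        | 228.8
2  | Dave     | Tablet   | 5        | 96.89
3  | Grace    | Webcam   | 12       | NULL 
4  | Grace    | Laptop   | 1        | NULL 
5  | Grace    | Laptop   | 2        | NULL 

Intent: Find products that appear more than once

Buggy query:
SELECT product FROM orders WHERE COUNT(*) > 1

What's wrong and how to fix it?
Bug: WHERE can't reference COUNT(*); aggregates are computed after WHERE

Fix: GROUP BY product, then filter groups with HAVING COUNT(*) > 1

Corrected query:
SELECT product FROM orders GROUP BY product HAVING COUNT(*) > 1

Result:
product
-------
Laptop 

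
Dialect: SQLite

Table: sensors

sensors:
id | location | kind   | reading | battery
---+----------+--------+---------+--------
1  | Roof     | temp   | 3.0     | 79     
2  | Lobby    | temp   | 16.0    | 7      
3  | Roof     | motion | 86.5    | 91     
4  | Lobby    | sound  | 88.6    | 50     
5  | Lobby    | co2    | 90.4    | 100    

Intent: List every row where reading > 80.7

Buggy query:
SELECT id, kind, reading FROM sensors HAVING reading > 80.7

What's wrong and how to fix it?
Bug: This is a non-aggregate query (no GROUP BY, no aggregates), so in SQLite the HAVING clause is invalid here; a row-level condition belongs in WHERE

Fix: Use WHERE for row-level filtering

Corrected query:
SELECT id, kind, reading FROM sensors WHERE reading > 80.7

Result:
id | kind   | reading
---+--------+--------
3  | motion | 86.5   
4  | sound  | 88.6   
5  | co2    | 90.4   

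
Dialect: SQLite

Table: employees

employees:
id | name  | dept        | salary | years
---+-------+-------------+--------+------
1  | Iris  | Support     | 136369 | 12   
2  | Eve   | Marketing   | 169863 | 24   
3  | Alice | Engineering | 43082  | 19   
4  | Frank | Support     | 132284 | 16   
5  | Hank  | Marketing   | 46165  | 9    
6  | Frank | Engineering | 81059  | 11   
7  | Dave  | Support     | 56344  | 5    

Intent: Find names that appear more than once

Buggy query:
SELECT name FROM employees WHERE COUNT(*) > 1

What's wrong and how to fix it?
Bug: COUNT(*) is an aggregate and cannot be used in WHERE

Fix: Group first, then use HAVING for the count condition

Corrected query:
SELECT name FROM employees GROUP BY name HAVING COUNT(*) > 1

Result:
name 
-----
Frank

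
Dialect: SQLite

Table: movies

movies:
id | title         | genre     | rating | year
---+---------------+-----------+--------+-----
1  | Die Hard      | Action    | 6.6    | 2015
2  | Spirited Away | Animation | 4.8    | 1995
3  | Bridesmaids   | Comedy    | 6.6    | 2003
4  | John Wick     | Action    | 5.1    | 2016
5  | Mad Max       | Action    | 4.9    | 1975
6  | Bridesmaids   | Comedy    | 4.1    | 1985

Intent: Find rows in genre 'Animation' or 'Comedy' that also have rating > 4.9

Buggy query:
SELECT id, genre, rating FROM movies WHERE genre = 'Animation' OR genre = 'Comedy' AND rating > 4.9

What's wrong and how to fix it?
Bug: AND binds tighter than OR, so this parses as genre = 'Animation' OR (genre = 'Comedy' AND rating > 4.9)

Fix: Group the OR with parentheses (or use IN), then AND the threshold

Corrected query:
SELECT id, genre, rating FROM movies WHERE (genre = 'Animation' OR genre = 'Comedy') AND rating > 4.9

Result:
id | genre  | rating
---+--------+-------
3  | Comedy | 6.6   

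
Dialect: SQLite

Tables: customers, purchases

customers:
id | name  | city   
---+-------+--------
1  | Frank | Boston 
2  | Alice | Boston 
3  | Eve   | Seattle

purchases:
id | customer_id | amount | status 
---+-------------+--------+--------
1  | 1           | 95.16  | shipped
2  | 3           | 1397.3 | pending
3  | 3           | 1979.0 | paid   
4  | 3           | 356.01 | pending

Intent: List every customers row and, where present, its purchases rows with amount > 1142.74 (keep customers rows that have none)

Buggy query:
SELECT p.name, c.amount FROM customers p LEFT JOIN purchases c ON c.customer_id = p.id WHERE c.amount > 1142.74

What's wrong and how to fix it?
Bug: A WHERE condition on the right-hand table after LEFT JOIN drops unmatched parents

Fix: Move the right-table condition into the ON clause so unmatched parents are kept

Corrected query:
SELECT p.name, c.amount FROM customers p LEFT JOIN purchases c ON c.customer_id = p.id AND c.amount > 1142.74

Result:
name  | amount
------+-------
Frank | NULL  
Alice | NULL  
Eve   | 1397.3
Eve   | 1979  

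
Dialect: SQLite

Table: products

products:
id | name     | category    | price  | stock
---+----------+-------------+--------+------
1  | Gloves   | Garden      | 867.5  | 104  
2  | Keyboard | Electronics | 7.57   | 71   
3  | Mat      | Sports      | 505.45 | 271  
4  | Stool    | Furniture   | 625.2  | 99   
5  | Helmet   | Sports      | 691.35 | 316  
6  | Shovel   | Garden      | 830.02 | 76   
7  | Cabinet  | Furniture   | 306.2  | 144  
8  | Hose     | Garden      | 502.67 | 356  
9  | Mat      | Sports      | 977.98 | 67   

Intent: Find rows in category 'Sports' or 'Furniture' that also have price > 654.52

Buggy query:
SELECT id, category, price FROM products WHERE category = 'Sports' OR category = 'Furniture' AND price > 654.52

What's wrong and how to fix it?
Bug: Without parentheses, AND is evaluated before OR, so the price filter only applies to the 'Furniture' branch

Fix: Add parentheses around the OR so the AND applies to both alternatives

Corrected query:
SELECT id, category, price FROM products WHERE (category = 'Sports' OR category = 'Furniture') AND price > 654.52

Result:
id | category | price 
---+----------+-------
5  | Sports   | 691.35
9  | Sports   | 977.98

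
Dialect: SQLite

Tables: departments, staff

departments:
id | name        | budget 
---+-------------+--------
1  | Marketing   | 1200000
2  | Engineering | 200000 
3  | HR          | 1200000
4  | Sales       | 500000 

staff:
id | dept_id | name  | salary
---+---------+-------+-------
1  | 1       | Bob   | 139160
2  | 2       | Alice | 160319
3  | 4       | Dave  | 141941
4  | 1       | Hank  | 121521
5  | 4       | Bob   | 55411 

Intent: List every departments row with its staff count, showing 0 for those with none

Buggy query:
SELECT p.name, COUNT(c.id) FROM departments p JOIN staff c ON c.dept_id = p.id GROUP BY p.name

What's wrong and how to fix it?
Bug: INNER JOIN drops departments rows that have no matching staff rows

Fix: Use LEFT JOIN so parents without children still appear (COUNT(c.id) gives 0)

Corrected query:
SELECT p.name, COUNT(c.id) FROM departments p LEFT JOIN staff c ON c.dept_id = p.id GROUP BY p.name

Result:
name        | COUNT(c.id)
------------+------------
Engineering | 1          
HR          | 0          
Marketing   | 2          
Sales       | 2          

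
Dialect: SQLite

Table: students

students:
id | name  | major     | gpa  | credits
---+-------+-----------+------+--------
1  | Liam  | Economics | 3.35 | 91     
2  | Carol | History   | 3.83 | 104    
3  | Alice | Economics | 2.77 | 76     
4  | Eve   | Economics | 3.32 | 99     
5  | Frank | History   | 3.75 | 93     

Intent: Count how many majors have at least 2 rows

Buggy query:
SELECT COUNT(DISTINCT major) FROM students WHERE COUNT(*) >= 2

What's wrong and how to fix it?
Bug: WHERE filters individual rows, not groups, so a group-level COUNT is invalid there

Fix: Group first with HAVING COUNT(*) >= 2, then COUNT the resulting groups

Corrected query:
SELECT COUNT(*) FROM (SELECT major FROM students GROUP BY major HAVING COUNT(*) >= 2)

Result:
COUNT(*)
--------
2       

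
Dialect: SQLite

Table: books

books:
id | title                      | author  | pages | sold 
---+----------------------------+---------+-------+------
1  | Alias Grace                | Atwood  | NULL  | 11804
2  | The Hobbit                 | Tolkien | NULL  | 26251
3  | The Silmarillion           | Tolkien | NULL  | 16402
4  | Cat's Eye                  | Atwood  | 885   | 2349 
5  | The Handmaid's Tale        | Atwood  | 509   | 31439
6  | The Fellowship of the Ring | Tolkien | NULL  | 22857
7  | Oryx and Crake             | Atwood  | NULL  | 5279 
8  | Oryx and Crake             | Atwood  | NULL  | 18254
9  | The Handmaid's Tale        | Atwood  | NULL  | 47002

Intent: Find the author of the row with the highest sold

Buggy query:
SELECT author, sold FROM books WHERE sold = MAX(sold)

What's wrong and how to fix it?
Bug: MAX(sold) is an aggregate and cannot be used directly in WHERE

Fix: Use a subquery: WHERE sold = (SELECT MAX(sold) FROM books)

Corrected query:
SELECT author, sold FROM books WHERE sold = (SELECT MAX(sold) FROM books)

Result:
author | sold 
-------+------
Atwood | 47002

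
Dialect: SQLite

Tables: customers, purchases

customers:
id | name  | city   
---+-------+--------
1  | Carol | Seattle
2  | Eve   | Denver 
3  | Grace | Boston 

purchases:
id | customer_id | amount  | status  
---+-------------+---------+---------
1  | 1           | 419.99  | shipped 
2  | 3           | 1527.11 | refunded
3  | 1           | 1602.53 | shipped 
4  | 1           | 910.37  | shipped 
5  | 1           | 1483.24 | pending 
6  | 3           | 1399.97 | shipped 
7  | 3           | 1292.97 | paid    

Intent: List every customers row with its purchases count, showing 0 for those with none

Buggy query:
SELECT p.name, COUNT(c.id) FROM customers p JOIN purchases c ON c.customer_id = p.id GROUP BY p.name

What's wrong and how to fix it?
Bug: An inner join excludes parents with zero children

Fix: Use LEFT JOIN so parents without children still appear (COUNT(c.id) gives 0)

Corrected query:
SELECT p.name, COUNT(c.id) FROM customers p LEFT JOIN purchases c ON c.customer_id = p.id GROUP BY p.name

Result:
name  | COUNT(c.id)
------+------------
Carol | 4          
Eve   | 0          
Grace | 3          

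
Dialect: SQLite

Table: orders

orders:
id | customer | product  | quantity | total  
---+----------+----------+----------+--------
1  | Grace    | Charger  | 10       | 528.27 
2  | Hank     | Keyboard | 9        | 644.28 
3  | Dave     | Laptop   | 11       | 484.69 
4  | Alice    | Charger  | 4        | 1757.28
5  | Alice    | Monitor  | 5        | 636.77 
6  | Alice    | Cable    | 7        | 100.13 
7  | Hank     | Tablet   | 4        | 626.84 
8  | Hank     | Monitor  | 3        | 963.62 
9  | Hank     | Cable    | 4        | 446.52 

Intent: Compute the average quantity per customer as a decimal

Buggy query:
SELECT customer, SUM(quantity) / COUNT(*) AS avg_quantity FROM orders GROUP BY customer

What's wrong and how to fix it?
Bug: SUM(quantity) and COUNT(*) are both integers; the division truncates the fractional part

Fix: Cast one side to REAL so the division keeps the fractional part

Corrected query:
SELECT customer, SUM(quantity) * 1.0 / COUNT(*) AS avg_quantity FROM orders GROUP BY customer

Result:
customer | avg_quantity
---------+-------------
Alice    | 5.333333    
Dave     | 11          
Grace    | 10          
Hank     | 5           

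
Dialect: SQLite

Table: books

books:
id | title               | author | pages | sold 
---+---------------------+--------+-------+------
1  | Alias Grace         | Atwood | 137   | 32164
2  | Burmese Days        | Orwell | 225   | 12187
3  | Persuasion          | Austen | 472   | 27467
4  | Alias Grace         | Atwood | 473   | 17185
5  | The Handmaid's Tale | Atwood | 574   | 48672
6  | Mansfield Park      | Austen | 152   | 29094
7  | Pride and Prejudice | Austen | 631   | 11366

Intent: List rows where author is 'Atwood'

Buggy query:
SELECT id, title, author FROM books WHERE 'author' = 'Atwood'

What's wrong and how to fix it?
Bug: Single quotes denote string literals in SQL; the column name is being compared as a constant string

Fix: Remove the quotes around the column name (or use double quotes for an identifier)

Corrected query:
SELECT id, title, author FROM books WHERE author = 'Atwood'

Result:
id | title               | author
---+---------------------+-------
1  | Alias Grace         | Atwood
4  | Alias Grace         | Atwood
5  | The Handmaid's Tale | Atwood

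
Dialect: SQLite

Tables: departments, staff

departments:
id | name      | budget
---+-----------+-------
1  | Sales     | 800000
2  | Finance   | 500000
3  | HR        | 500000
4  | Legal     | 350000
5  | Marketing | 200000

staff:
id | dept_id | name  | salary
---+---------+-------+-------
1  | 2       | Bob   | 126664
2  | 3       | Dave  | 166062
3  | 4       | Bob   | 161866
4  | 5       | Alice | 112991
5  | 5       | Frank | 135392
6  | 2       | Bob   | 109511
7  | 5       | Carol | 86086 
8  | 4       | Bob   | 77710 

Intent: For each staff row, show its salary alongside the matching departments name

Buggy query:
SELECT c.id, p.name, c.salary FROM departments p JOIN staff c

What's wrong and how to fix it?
Bug: Missing join condition: each staff row is matched to all departments rows instead of just its own

Fix: Specify the join condition linking the foreign key to the parent id

Corrected query:
SELECT c.id, p.name, c.salary FROM departments p JOIN staff c ON c.dept_id = p.id

Result:
id | name      | salary
---+-----------+-------
1  | Finance   | 126664
2  | HR        | 166062
3  | Legal     | 161866
4  | Marketing | 112991
5  | Marketing | 135392
6  | Finance   | 109511
7  | Marketing | 86086 
8  | Legal     | 77710 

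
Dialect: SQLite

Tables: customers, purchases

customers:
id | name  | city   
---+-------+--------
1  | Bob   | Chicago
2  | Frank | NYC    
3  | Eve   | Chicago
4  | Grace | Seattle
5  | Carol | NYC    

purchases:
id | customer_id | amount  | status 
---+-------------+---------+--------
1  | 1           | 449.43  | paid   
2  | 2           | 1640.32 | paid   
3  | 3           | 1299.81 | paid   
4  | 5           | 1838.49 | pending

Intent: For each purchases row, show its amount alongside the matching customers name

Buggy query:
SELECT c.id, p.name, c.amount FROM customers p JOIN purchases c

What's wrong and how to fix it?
Bug: Missing join condition: each purchases row is matched to all customers rows instead of just its own

Fix: Specify the join condition linking the foreign key to the parent id

Corrected query:
SELECT c.id, p.name, c.amount FROM customers p JOIN purchases c ON c.customer_id = p.id

Result:
id | name  | amount 
---+-------+--------
1  | Bob   | 449.43 
2  | Frank | 1640.32
3  | Eve   | 1299.81
4  | Carol | 1838.49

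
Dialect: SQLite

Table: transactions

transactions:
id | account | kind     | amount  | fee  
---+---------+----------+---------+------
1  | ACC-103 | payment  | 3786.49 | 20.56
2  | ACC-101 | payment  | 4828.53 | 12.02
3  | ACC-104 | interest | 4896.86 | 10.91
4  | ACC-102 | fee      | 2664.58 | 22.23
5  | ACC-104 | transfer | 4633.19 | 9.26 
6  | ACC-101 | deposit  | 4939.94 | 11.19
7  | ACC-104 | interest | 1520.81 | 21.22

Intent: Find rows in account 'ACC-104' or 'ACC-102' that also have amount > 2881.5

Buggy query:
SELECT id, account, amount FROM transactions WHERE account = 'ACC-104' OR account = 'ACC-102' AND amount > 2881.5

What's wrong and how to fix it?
Bug: Without parentheses, AND is evaluated before OR, so the amount filter only applies to the 'ACC-102' branch

Fix: Group the OR with parentheses (or use IN), then AND the threshold

Corrected query:
SELECT id, account, amount FROM transactions WHERE (account = 'ACC-104' OR account = 'ACC-102') AND amount > 2881.5

Result:
id | account | amount 
---+---------+--------
3  | ACC-104 | 4896.86
5  | ACC-104 | 4633.19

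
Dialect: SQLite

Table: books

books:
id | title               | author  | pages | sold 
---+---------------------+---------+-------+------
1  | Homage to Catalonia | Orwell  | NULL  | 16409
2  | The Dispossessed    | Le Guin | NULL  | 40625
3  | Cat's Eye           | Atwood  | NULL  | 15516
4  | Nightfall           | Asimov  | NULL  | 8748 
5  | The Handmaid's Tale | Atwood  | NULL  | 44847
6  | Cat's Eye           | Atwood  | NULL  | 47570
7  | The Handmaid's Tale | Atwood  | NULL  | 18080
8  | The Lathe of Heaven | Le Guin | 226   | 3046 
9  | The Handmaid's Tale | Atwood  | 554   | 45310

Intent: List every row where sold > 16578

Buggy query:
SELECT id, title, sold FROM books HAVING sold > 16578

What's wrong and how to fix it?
Bug: HAVING filters the output of aggregation, but this query has no GROUP BY and no aggregate functions, so SQLite rejects it (HAVING clause on a non-aggregate query); the condition here is per row

Fix: Use WHERE for row-level filtering

Corrected query:
SELECT id, title, sold FROM books WHERE sold > 16578

Result:
id | title               | sold 
---+---------------------+------
2  | The Dispossessed    | 40625
5  | The Handmaid's Tale | 44847
6  | Cat's Eye           | 47570
7  | The Handmaid's Tale | 18080
9  | The Handmaid's Tale | 45310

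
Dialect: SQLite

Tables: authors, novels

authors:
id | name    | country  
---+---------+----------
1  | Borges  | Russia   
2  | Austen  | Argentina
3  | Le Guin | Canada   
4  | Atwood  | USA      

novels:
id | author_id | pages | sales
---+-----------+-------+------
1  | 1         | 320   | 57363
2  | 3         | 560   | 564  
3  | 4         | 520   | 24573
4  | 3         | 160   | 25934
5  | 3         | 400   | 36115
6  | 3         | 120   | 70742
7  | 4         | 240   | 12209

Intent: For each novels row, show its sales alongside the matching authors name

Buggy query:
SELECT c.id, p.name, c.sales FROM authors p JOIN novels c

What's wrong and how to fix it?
Bug: Missing join condition: each novels row is matched to all authors rows instead of just its own

Fix: Specify the join condition linking the foreign key to the parent id

Corrected query:
SELECT c.id, p.name, c.sales FROM authors p JOIN novels c ON c.author_id = p.id

Result:
id | name    | sales
---+---------+------
1  | Borges  | 57363
2  | Le Guin | 564  
3  | Atwood  | 24573
4  | Le Guin | 25934
5  | Le Guin | 36115
6  | Le Guin | 70742
7  | Atwood  | 12209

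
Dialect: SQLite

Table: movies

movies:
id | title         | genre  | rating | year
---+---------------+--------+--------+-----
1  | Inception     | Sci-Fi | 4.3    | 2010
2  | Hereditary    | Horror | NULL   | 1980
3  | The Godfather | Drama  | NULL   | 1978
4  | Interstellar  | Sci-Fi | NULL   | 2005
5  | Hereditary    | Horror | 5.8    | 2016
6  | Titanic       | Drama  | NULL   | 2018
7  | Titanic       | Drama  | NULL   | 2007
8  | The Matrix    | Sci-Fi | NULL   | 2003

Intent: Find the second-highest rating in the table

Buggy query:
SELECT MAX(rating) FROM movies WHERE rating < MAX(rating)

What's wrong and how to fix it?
Bug: The inner MAX is an aggregate inside WHERE, which is not allowed

Fix: Compute the overall MAX in a subquery, then take MAX of rows below it

Corrected query:
SELECT MAX(rating) FROM movies WHERE rating < (SELECT MAX(rating) FROM movies)

Result:
MAX(rating)
-----------
4.3        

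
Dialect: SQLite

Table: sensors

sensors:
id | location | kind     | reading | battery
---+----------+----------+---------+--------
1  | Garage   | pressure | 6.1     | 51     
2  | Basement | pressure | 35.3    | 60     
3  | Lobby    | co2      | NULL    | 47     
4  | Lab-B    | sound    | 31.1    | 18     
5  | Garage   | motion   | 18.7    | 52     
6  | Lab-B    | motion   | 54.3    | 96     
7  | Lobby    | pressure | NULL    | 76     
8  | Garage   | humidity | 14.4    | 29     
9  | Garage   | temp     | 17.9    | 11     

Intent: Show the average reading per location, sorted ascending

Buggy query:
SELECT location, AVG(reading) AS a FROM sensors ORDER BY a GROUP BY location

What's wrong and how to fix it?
Bug: GROUP BY must precede ORDER BY

Fix: Move ORDER BY to the end, after GROUP BY

Corrected query:
SELECT location, AVG(reading) AS a FROM sensors GROUP BY location ORDER BY a

Result:
location | a     
---------+-------
Lobby    | NULL  
Garage   | 14.275
Basement | 35.3  
Lab-B    | 42.7  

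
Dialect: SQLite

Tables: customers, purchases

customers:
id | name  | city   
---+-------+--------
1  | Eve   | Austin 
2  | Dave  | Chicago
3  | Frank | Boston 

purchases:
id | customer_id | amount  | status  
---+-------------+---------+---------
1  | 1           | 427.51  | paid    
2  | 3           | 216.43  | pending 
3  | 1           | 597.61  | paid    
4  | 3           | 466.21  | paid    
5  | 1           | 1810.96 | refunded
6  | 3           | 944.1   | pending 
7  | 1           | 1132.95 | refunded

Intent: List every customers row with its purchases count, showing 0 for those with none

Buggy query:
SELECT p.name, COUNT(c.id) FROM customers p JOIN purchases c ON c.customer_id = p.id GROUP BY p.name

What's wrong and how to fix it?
Bug: INNER JOIN drops customers rows that have no matching purchases rows

Fix: Switch to LEFT JOIN to retain unmatched parent rows

Corrected query:
SELECT p.name, COUNT(c.id) FROM customers p LEFT JOIN purchases c ON c.customer_id = p.id GROUP BY p.name

Result:
name  | COUNT(c.id)
------+------------
Dave  | 0          
Eve   | 4          
Frank | 3          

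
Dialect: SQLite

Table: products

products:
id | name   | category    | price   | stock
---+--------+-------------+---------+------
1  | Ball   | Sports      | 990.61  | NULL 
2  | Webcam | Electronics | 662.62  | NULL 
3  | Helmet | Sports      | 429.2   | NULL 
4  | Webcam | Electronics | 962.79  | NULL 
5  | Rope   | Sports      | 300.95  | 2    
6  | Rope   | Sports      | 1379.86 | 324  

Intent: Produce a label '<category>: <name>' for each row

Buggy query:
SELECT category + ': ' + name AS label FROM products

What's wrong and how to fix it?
Bug: SQLite uses || for string concatenation; + coerces text to numbers (yielding 0)

Fix: Use the || operator for string concatenation

Corrected query:
SELECT category || ': ' || name AS label FROM products

Result:
label              
-------------------
Sports: Ball       
Electronics: Webcam
Sports: Helmet     
Electronics: Webcam
Sports: Rope       
Sports: Rope       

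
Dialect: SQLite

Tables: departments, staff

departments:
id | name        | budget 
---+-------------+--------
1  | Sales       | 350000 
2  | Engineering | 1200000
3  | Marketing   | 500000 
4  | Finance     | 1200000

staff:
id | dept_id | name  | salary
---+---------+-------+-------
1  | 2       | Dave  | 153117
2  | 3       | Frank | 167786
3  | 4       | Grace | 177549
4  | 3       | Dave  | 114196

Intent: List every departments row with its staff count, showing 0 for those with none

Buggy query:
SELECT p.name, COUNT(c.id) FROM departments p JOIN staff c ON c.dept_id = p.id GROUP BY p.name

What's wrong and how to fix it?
Bug: INNER JOIN drops departments rows that have no matching staff rows

Fix: Switch to LEFT JOIN to retain unmatched parent rows

Corrected query:
SELECT p.name, COUNT(c.id) FROM departments p LEFT JOIN staff c ON c.dept_id = p.id GROUP BY p.name

Result:
name        | COUNT(c.id)
------------+------------
Engineering | 1          
Finance     | 1          
Marketing   | 2          
Sales       | 0          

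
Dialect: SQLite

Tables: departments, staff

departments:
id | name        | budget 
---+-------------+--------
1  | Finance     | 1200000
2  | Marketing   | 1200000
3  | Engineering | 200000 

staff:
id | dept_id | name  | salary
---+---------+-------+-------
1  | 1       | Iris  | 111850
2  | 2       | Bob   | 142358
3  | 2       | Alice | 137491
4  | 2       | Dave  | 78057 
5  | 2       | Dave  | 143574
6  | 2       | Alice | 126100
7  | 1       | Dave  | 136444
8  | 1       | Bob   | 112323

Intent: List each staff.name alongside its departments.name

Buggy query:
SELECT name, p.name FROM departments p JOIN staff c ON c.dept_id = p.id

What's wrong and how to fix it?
Bug: Both tables have a 'name' column; the unqualified reference is ambiguous

Fix: Prefix ambiguous columns with the table alias

Corrected query:
SELECT c.name, p.name FROM departments p JOIN staff c ON c.dept_id = p.id

Result:
name  | name     
------+----------
Iris  | Finance  
Bob   | Marketing
Alice | Marketing
Dave  | Marketing
Dave  | Marketing
Alice | Marketing
Dave  | Finance  
Bob   | Finance  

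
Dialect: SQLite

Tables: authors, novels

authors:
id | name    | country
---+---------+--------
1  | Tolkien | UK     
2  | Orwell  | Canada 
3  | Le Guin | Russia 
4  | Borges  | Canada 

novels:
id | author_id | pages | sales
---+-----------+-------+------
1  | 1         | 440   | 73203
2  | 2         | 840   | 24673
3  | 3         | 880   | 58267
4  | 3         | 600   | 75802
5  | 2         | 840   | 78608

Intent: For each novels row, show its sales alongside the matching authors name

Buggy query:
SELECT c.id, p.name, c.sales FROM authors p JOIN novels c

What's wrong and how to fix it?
Bug: Missing join condition: each novels row is matched to all authors rows instead of just its own

Fix: Add ON c.author_id = p.id to the JOIN

Corrected query:
SELECT c.id, p.name, c.sales FROM authors p JOIN novels c ON c.author_id = p.id

Result:
id | name    | sales
---+---------+------
1  | Tolkien | 73203
2  | Orwell  | 24673
3  | Le Guin | 58267
4  | Le Guin | 75802
5  | Orwell  | 78608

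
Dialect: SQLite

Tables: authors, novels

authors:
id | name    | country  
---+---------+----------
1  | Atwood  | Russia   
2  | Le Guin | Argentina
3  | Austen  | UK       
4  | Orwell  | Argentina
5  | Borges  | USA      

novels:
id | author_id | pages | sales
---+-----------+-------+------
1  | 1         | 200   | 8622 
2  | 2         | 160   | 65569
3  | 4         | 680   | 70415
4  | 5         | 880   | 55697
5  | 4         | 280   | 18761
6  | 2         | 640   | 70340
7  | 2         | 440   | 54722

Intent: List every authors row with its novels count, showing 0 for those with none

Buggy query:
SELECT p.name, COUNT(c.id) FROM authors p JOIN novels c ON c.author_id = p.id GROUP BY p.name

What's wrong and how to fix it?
Bug: INNER JOIN drops authors rows that have no matching novels rows

Fix: Use LEFT JOIN so parents without children still appear (COUNT(c.id) gives 0)

Corrected query:
SELECT p.name, COUNT(c.id) FROM authors p LEFT JOIN novels c ON c.author_id = p.id GROUP BY p.name

Result:
name    | COUNT(c.id)
--------+------------
Atwood  | 1          
Austen  | 0          
Borges  | 1          
Le Guin | 3          
Orwell  | 2          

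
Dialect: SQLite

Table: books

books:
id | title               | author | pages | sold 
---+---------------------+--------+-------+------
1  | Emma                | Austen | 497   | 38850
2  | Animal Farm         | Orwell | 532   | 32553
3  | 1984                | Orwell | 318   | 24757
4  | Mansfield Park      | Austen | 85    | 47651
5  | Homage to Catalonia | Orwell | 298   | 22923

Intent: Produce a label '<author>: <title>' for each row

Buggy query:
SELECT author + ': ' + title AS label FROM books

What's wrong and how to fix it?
Bug: SQLite uses || for string concatenation; + coerces text to numbers (yielding 0)

Fix: Replace + with || to concatenate text

Corrected query:
SELECT author || ': ' || title AS label FROM books

Result:
label                      
---------------------------
Austen: Emma               
Orwell: Animal Farm        
Orwell: 1984               
Austen: Mansfield Park     
Orwell: Homage to Catalonia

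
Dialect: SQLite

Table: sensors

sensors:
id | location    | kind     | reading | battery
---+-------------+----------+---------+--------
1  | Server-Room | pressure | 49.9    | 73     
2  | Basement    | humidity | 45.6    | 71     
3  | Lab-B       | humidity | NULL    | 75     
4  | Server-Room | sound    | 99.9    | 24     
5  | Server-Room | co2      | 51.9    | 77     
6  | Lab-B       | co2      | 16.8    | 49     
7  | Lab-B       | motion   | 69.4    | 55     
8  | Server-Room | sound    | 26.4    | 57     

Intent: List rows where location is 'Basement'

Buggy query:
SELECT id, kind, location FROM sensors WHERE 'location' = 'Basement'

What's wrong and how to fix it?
Bug: Single quotes denote string literals in SQL; the column name is being compared as a constant string

Fix: Reference the column as location without single quotes

Corrected query:
SELECT id, kind, location FROM sensors WHERE location = 'Basement'

Result:
id | kind     | location
---+----------+---------
2  | humidity | Basement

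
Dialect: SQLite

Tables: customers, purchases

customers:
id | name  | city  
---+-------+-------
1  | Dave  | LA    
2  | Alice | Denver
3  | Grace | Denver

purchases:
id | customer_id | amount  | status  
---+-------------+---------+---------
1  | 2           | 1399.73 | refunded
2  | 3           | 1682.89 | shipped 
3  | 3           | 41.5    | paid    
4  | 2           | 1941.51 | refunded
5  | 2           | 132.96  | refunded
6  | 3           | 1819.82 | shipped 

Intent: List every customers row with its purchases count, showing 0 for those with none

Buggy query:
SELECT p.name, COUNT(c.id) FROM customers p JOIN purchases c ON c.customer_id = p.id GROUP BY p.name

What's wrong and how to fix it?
Bug: An inner join excludes parents with zero children

Fix: Switch to LEFT JOIN to retain unmatched parent rows

Corrected query:
SELECT p.name, COUNT(c.id) FROM customers p LEFT JOIN purchases c ON c.customer_id = p.id GROUP BY p.name

Result:
name  | COUNT(c.id)
------+------------
Alice | 3          
Dave  | 0          
Grace | 3          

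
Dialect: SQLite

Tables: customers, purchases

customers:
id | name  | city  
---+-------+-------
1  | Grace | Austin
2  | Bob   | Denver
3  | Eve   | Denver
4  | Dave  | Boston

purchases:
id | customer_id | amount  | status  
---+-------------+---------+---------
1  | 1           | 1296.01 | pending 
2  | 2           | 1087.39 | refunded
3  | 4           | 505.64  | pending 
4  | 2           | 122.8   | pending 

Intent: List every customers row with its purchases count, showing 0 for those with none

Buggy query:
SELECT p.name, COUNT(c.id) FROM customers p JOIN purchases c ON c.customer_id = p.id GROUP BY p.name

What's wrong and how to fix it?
Bug: An inner join excludes parents with zero children

Fix: Switch to LEFT JOIN to retain unmatched parent rows

Corrected query:
SELECT p.name, COUNT(c.id) FROM customers p LEFT JOIN purchases c ON c.customer_id = p.id GROUP BY p.name

Result:
name  | COUNT(c.id)
------+------------
Bob   | 2          
Dave  | 1          
Eve   | 0          
Grace | 1          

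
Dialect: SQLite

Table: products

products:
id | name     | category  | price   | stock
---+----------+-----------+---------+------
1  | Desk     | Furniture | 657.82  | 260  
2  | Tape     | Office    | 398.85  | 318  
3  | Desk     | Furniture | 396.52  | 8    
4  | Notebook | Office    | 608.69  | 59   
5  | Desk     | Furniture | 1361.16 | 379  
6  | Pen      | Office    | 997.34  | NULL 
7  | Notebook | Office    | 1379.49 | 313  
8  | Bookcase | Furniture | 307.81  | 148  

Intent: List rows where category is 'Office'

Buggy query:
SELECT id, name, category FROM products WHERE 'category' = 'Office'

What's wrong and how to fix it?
Bug: Single quotes denote string literals in SQL; the column name is being compared as a constant string

Fix: Remove the quotes around the column name (or use double quotes for an identifier)

Corrected query:
SELECT id, name, category FROM products WHERE category = 'Office'

Result:
id | name     | category
---+----------+---------
2  | Tape     | Office  
4  | Notebook | Office  
6  | Pen      | Office  
7  | Notebook | Office  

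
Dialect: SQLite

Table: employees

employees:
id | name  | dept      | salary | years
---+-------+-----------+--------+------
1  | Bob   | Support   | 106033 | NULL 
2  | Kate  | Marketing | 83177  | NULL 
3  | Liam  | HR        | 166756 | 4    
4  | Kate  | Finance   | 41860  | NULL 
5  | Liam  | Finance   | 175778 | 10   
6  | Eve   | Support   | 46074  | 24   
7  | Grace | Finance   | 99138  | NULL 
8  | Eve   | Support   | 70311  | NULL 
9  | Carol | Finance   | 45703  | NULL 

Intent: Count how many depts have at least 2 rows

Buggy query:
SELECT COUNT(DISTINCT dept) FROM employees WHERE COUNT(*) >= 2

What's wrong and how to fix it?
Bug: WHERE filters individual rows, not groups, so a group-level COUNT is invalid there

Fix: Use a subquery that GROUPs and filters with HAVING, then count its rows

Corrected query:
SELECT COUNT(*) FROM (SELECT dept FROM employees GROUP BY dept HAVING COUNT(*) >= 2)

Result:
COUNT(*)
--------
2       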